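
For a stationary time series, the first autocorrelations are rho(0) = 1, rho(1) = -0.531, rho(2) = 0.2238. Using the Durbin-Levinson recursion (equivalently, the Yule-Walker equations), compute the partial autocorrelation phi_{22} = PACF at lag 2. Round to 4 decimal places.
\phi_{22} = -0.0810

The PACF at lag k is phi_{kk}, the last component of the solution
to the Yule-Walker system G_k phi = r_k where
  (G_k)_{ij} = rho(|i - j|), (r_k)_i = rho(i), i,j = 1..k.
Equivalently, Durbin-Levinson gives phi_{kk} iteratively:
  phi_{11} = rho(1)
  phi_{kk} = [rho(k) - sum_{j=1..k-1} phi_{k-1,j} rho(k-j)]
            / [1 - sum_{j=1..k-1} phi_{k-1,j} rho(j)],
  phi_{k,j} = phi_{k-1,j} - phi_{kk} phi_{k-1,k-j},  j = 1..k-1.
Step k = 1:
  phi_11 = rho(1) = -0.531.
Step k = 2:
  phi_22 = [rho(2) - phi_11 rho(1)] / [1 - phi_11 rho(1)] = [0.2238 - (-0.531)(-0.531)] / [1 - (-0.531)(-0.531)]
         = -0.058161 / 0.718039 = -0.081.
Therefore phi_{22} = -0.0810.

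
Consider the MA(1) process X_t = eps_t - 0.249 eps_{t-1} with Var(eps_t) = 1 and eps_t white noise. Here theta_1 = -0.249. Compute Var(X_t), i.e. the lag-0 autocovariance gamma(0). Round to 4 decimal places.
\gamma(0) = 1.0620

For an MA(q) process X_t = eps_t + sum_i theta_i eps_{t-i} with
Var(eps_t) = sigma^2, the variance is
  gamma(0) = sigma^2 * (1 + sum_i theta_i^2).
  sum_i theta_i^2 = (-0.249)^2 = 0.062001.
  gamma(0) = 1 * (1 + 0.062001) = 1 * 1.062001 = 1.062001, which rounds to 1.0620.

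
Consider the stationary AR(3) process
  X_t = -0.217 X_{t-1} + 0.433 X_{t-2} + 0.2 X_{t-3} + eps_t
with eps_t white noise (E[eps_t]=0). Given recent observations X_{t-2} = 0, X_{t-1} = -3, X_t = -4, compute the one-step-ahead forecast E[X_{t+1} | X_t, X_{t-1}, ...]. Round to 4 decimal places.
E[X_{t+1} \mid \mathcal F_t] = -0.4310

For an AR(p) model X_t = c + sum_i phi_i X_{t-i} + eps_t, the
one-step-ahead conditional mean is
  E[X_{t+1} | X_t, ...] = c + sum_i phi_i X_{t+1-i}.
Substitute known values:
  E[X_{t+1} | ...] = (-0.217) * (-4) + (0.433) * (-3) + (0.2) * (0)
                   = -0.4310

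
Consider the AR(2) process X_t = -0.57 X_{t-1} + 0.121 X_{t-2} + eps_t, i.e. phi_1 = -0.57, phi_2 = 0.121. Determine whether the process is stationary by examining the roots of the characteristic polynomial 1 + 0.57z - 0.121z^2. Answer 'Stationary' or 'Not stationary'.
\text{Stationary}

The AR(p) characteristic polynomial is P(z) = 1 + 0.57z - 0.121z^2.
Stationarity requires all roots to lie outside the unit circle, i.e. |z| > 1 for every root.
Set 1 + (0.57) z + (-0.121) z^2 = 0, i.e. a z^2 + b z + c = 0 with a = -0.121, b = 0.57, c = 1.
Discriminant D = b^2 - 4ac = (0.57)^2 - 4*(-0.121)*1 = 0.3249 - (-0.484) = 0.8089.
D >= 0, so the roots are real: z = (-b +/- sqrt(D)) / (2a) = (-0.57 +/- 0.899389) / (-0.242).
  z_1 = (-0.57 + 0.899389) / (-0.242) = -1.3611,   |z_1| = 1.3611.
  z_2 = (-0.57 - 0.899389) / (-0.242) = 6.0719,   |z_2| = 6.0719.
Moduli of all roots: 1.3611, 6.0719.
All moduli strictly greater than 1? Yes.
Verdict: Stationary.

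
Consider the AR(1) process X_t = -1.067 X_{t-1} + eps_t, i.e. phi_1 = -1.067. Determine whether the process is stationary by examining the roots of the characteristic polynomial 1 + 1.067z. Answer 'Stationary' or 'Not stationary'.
\text{Not stationary}

The AR(p) characteristic polynomial is P(z) = 1 + 1.067z.
Stationarity requires all roots to lie outside the unit circle, i.e. |z| > 1 for every root.
This is linear in z: 1 + (1.067) z = 0  =>  z = -1/(1.067) = -0.937207,  |z| = 0.937207.
Moduli of all roots: 0.9372.
All moduli strictly greater than 1? No.
Verdict: Not stationary.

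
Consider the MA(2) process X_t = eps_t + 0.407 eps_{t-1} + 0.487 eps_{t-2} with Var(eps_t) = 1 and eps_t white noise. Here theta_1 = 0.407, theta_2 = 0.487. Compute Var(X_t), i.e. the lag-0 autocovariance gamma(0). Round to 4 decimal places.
\gamma(0) = 1.4028

For an MA(q) process X_t = eps_t + sum_i theta_i eps_{t-i} with
Var(eps_t) = sigma^2, the variance is
  gamma(0) = sigma^2 * (1 + sum_i theta_i^2).
  sum_i theta_i^2 = (0.407)^2 + (0.487)^2 = 0.165649 + 0.237169 = 0.402818.
  gamma(0) = 1 * (1 + 0.402818) = 1 * 1.402818 = 1.402818, which rounds to 1.4028.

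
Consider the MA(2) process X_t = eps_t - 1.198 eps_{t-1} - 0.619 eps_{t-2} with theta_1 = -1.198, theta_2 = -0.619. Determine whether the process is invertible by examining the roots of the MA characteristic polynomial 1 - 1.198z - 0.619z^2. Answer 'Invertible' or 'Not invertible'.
\text{Not invertible}

The MA(q) characteristic polynomial is P(z) = 1 - 1.198z - 0.619z^2.
Invertibility requires all roots to lie outside the unit circle, i.e. |z| > 1 for every root.
Set 1 + (-1.198) z + (-0.619) z^2 = 0, i.e. a z^2 + b z + c = 0 with a = -0.619, b = -1.198, c = 1.
Discriminant D = b^2 - 4ac = (-1.198)^2 - 4*(-0.619)*1 = 1.435204 - (-2.476) = 3.911204.
D >= 0, so the roots are real: z = (-b +/- sqrt(D)) / (2a) = (1.198 +/- 1.977676) / (-1.238).
  z_1 = (1.198 + 1.977676) / (-1.238) = -2.5652,   |z_1| = 2.5652.
  z_2 = (1.198 - 1.977676) / (-1.238) = 0.6298,   |z_2| = 0.6298.
Moduli of all roots: 2.5652, 0.6298.
All moduli strictly greater than 1? No.
Verdict: Not invertible.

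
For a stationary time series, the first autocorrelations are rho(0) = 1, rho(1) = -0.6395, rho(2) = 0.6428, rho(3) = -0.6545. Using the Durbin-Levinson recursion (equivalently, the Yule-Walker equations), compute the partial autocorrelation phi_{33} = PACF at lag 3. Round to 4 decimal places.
\phi_{33} = -0.3070

The PACF at lag k is phi_{kk}, the last component of the solution
to the Yule-Walker system G_k phi = r_k where
  (G_k)_{ij} = rho(|i - j|), (r_k)_i = rho(i), i,j = 1..k.
Equivalently, Durbin-Levinson gives phi_{kk} iteratively:
  phi_{11} = rho(1)
  phi_{kk} = [rho(k) - sum_{j=1..k-1} phi_{k-1,j} rho(k-j)]
            / [1 - sum_{j=1..k-1} phi_{k-1,j} rho(j)],
  phi_{k,j} = phi_{k-1,j} - phi_{kk} phi_{k-1,k-j},  j = 1..k-1.
Step k = 1:
  phi_11 = rho(1) = -0.6395.
Step k = 2:
  phi_22 = [rho(2) - phi_11 rho(1)] / [1 - phi_11 rho(1)] = [0.6428 - (-0.6395)(-0.6395)] / [1 - (-0.6395)(-0.6395)]
         = 0.23383975 / 0.59103975 = 0.395641.
  Update: phi_21 = phi_11 - phi_22 phi_11 = -0.6395 - (0.395641)(-0.6395) = -0.386487.
Step k = 3:
  phi_33 = [rho(3) - phi_21 rho(2) - phi_22 rho(1)] / [1 - phi_21 rho(1) - phi_22 rho(2)]
    numerator   = -0.6545 - (-0.386487)(0.6428) - (0.395641)(-0.6395) = -0.15305329
    denominator = 1 - (-0.386487)(-0.6395) - (0.395641)(0.6428) = 0.49852308
  phi_33 = -0.15305329 / 0.49852308 = -0.307.
Therefore phi_{33} = -0.3070.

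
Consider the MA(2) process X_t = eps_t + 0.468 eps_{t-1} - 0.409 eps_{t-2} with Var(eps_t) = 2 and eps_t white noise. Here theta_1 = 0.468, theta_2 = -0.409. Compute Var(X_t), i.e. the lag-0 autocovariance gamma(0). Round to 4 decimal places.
\gamma(0) = 2.7726

For an MA(q) process X_t = eps_t + sum_i theta_i eps_{t-i} with
Var(eps_t) = sigma^2, the variance is
  gamma(0) = sigma^2 * (1 + sum_i theta_i^2).
  sum_i theta_i^2 = (0.468)^2 + (-0.409)^2 = 0.219024 + 0.167281 = 0.386305.
  gamma(0) = 2 * (1 + 0.386305) = 2 * 1.386305 = 2.77261, which rounds to 2.7726.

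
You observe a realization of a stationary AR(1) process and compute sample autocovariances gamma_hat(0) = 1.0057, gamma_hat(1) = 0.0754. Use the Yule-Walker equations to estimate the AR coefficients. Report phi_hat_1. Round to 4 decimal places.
\hat\phi_{1} = 0.0750

The Yule-Walker equations for an AR(p) process read, in matrix form,
  Gamma_p phi = r_p,   with   (Gamma_p)_{ij} = gamma(|i - j|),
                       (r_p)_i = gamma(i),   i,j = 1..p.
Substitute the sample gammas (Toeplitz matrix and right-hand side of size 1):
  Gamma_p = [[1.0057]]
  r_p     = [0.0754]
With p = 1 this is the single equation gamma(0) phi_1 = gamma(1):
  phi_hat_1 = gamma(1) / gamma(0) = 0.0754 / 1.0057 = 0.0750.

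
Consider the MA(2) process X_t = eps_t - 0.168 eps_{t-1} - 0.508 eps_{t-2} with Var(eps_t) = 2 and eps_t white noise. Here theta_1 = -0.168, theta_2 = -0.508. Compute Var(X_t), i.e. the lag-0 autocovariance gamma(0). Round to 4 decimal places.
\gamma(0) = 2.5726

For an MA(q) process X_t = eps_t + sum_i theta_i eps_{t-i} with
Var(eps_t) = sigma^2, the variance is
  gamma(0) = sigma^2 * (1 + sum_i theta_i^2).
  sum_i theta_i^2 = (-0.168)^2 + (-0.508)^2 = 0.028224 + 0.258064 = 0.286288.
  gamma(0) = 2 * (1 + 0.286288) = 2 * 1.286288 = 2.572576, which rounds to 2.5726.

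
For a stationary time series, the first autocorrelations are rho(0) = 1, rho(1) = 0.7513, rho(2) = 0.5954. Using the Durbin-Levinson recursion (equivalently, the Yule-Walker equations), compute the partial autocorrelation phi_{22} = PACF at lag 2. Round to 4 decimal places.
\phi_{22} = 0.0711

The PACF at lag k is phi_{kk}, the last component of the solution
to the Yule-Walker system G_k phi = r_k where
  (G_k)_{ij} = rho(|i - j|), (r_k)_i = rho(i), i,j = 1..k.
Equivalently, Durbin-Levinson gives phi_{kk} iteratively:
  phi_{11} = rho(1)
  phi_{kk} = [rho(k) - sum_{j=1..k-1} phi_{k-1,j} rho(k-j)]
            / [1 - sum_{j=1..k-1} phi_{k-1,j} rho(j)],
  phi_{k,j} = phi_{k-1,j} - phi_{kk} phi_{k-1,k-j},  j = 1..k-1.
Step k = 1:
  phi_11 = rho(1) = 0.7513.
Step k = 2:
  phi_22 = [rho(2) - phi_11 rho(1)] / [1 - phi_11 rho(1)] = [0.5954 - (0.7513)(0.7513)] / [1 - (0.7513)(0.7513)]
         = 0.03094831 / 0.43554831 = 0.0711.
Therefore phi_{22} = 0.0711.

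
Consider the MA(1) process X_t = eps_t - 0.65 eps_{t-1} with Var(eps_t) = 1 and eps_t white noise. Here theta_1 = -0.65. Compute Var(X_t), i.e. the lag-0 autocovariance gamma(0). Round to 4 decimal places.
\gamma(0) = 1.4225

For an MA(q) process X_t = eps_t + sum_i theta_i eps_{t-i} with
Var(eps_t) = sigma^2, the variance is
  gamma(0) = sigma^2 * (1 + sum_i theta_i^2).
  sum_i theta_i^2 = (-0.65)^2 = 0.4225.
  gamma(0) = 1 * (1 + 0.4225) = 1 * 1.4225 = 1.4225.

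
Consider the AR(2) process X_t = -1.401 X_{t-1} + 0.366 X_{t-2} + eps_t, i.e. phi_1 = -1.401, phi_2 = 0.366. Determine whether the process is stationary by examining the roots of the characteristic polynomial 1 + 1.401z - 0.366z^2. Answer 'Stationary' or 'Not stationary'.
\text{Not stationary}

The AR(p) characteristic polynomial is P(z) = 1 + 1.401z - 0.366z^2.
Stationarity requires all roots to lie outside the unit circle, i.e. |z| > 1 for every root.
Set 1 + (1.401) z + (-0.366) z^2 = 0, i.e. a z^2 + b z + c = 0 with a = -0.366, b = 1.401, c = 1.
Discriminant D = b^2 - 4ac = (1.401)^2 - 4*(-0.366)*1 = 1.962801 - (-1.464) = 3.426801.
D >= 0, so the roots are real: z = (-b +/- sqrt(D)) / (2a) = (-1.401 +/- 1.851162) / (-0.732).
  z_1 = (-1.401 + 1.851162) / (-0.732) = -0.615,   |z_1| = 0.615.
  z_2 = (-1.401 - 1.851162) / (-0.732) = 4.4428,   |z_2| = 4.4428.
Moduli of all roots: 0.6150, 4.4428.
All moduli strictly greater than 1? No.
Verdict: Not stationary.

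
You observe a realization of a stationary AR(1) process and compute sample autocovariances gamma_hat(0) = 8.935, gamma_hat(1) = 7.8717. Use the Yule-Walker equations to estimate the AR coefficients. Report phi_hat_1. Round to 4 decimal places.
\hat\phi_{1} = 0.8810

The Yule-Walker equations for an AR(p) process read, in matrix form,
  Gamma_p phi = r_p,   with   (Gamma_p)_{ij} = gamma(|i - j|),
                       (r_p)_i = gamma(i),   i,j = 1..p.
Substitute the sample gammas (Toeplitz matrix and right-hand side of size 1):
  Gamma_p = [[8.935]]
  r_p     = [7.8717]
With p = 1 this is the single equation gamma(0) phi_1 = gamma(1):
  phi_hat_1 = gamma(1) / gamma(0) = 7.8717 / 8.935 = 0.8810.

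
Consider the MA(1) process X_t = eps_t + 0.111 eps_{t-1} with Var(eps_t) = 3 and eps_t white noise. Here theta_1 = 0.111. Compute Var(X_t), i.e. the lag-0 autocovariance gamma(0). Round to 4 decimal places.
\gamma(0) = 3.0370

For an MA(q) process X_t = eps_t + sum_i theta_i eps_{t-i} with
Var(eps_t) = sigma^2, the variance is
  gamma(0) = sigma^2 * (1 + sum_i theta_i^2).
  sum_i theta_i^2 = (0.111)^2 = 0.012321.
  gamma(0) = 3 * (1 + 0.012321) = 3 * 1.012321 = 3.036963, which rounds to 3.0370.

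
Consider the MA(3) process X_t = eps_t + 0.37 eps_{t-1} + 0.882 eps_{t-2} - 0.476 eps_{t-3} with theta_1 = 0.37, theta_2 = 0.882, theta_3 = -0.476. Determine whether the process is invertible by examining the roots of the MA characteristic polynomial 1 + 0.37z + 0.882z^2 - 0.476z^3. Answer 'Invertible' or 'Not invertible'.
\text{Not invertible}

The MA(q) characteristic polynomial is P(z) = 1 + 0.37z + 0.882z^2 - 0.476z^3.
Invertibility requires all roots to lie outside the unit circle, i.e. |z| > 1 for every root.
Degree 3: look for a simple real root z0 first, then factor out (1 - z/z0) and solve the remaining quadratic.
Testing z0 = 2.5: P(2.5) = 1 + (0.37)(2.5) + (0.882)(2.5)^2 + (-0.476)(2.5)^3
  = 1 + (0.925) + (5.5125) + (-7.4375) = 0.  So z_0 = 2.5 is a root, |z_0| = 2.5.
Divide out the factor (1 - 0.4 z) = (1 - z/z0) (since 1/z0 = 0.4):
  P(z) = (1 - 0.4 z)(1 + (0.77) z + (1.19) z^2)
  [check: z-coef 0.77 - (0.4) = 0.37; z^2-coef 1.19 - (0.4)(0.77) = 0.882; z^3-coef -(0.4)(1.19) = -0.476.]
Remaining roots from the quadratic factor 1 + (0.77) z + (1.19) z^2:
  Set 1 + (0.77) z + (1.19) z^2 = 0, i.e. a z^2 + b z + c = 0 with a = 1.19, b = 0.77, c = 1.
  Discriminant D = b^2 - 4ac = (0.77)^2 - 4*(1.19)*1 = 0.5929 - (4.76) = -4.1671.
  D < 0, so the roots are the complex-conjugate pair z = (-b +/- i sqrt(-D)) / (2a) = -0.3235 +/- 0.8577i.
  For a conjugate pair |z|^2 = z * conj(z) = (product of roots) = c/a = 1/(1.19) = 0.840336, so |z| = sqrt(0.840336) = 0.9167 for both roots.
Moduli of all roots: 2.5000, 0.9167, 0.9167.
All moduli strictly greater than 1? No.
Verdict: Not invertible.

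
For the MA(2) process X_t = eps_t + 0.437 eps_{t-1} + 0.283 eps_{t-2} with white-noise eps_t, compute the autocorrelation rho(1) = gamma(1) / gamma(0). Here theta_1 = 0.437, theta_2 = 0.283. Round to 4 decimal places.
\rho(1) = 0.4411

For an MA(q) process with theta_0 = 1, the autocovariance is
  gamma(k) = sigma^2 * sum_{i=0..q-k} theta_i * theta_{i+k},
and rho(k) = gamma(k) / gamma(0). Sigma^2 cancels.
  numerator   = (1)*(0.437) + (0.437)*(0.283) = 0.560671.
  denominator = (1)^2 + (0.437)^2 + (0.283)^2 = 1.271058.
  rho(1) = 0.560671 / 1.271058 = 0.4411.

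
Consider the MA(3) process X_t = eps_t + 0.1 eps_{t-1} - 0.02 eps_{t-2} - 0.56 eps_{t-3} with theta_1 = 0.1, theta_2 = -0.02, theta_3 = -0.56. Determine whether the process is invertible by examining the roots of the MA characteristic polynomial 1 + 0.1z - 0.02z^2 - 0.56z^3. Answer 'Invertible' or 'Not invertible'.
\text{Invertible}

The MA(q) characteristic polynomial is P(z) = 1 + 0.1z - 0.02z^2 - 0.56z^3.
Invertibility requires all roots to lie outside the unit circle, i.e. |z| > 1 for every root.
Degree 3: look for a simple real root z0 first, then factor out (1 - z/z0) and solve the remaining quadratic.
Testing z0 = 1.25: P(1.25) = 1 + (0.1)(1.25) + (-0.02)(1.25)^2 + (-0.56)(1.25)^3
  = 1 + (0.125) + (-0.03125) + (-1.09375) = 0.  So z_0 = 1.25 is a root, |z_0| = 1.25.
Divide out the factor (1 - 0.8 z) = (1 - z/z0) (since 1/z0 = 0.8):
  P(z) = (1 - 0.8 z)(1 + (0.9) z + (0.7) z^2)
  [check: z-coef 0.9 - (0.8) = 0.1; z^2-coef 0.7 - (0.8)(0.9) = -0.02; z^3-coef -(0.8)(0.7) = -0.56.]
Remaining roots from the quadratic factor 1 + (0.9) z + (0.7) z^2:
  Set 1 + (0.9) z + (0.7) z^2 = 0, i.e. a z^2 + b z + c = 0 with a = 0.7, b = 0.9, c = 1.
  Discriminant D = b^2 - 4ac = (0.9)^2 - 4*(0.7)*1 = 0.81 - (2.8) = -1.99.
  D < 0, so the roots are the complex-conjugate pair z = (-b +/- i sqrt(-D)) / (2a) = -0.6429 +/- 1.0076i.
  For a conjugate pair |z|^2 = z * conj(z) = (product of roots) = c/a = 1/(0.7) = 1.428571, so |z| = sqrt(1.428571) = 1.1952 for both roots.
Moduli of all roots: 1.2500, 1.1952, 1.1952.
All moduli strictly greater than 1? Yes.
Verdict: Invertible.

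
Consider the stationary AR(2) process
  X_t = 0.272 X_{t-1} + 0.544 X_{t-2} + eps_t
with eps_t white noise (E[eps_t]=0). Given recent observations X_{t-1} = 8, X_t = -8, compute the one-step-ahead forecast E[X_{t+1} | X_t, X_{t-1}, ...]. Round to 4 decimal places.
E[X_{t+1} \mid \mathcal F_t] = 2.1760

For an AR(p) model X_t = c + sum_i phi_i X_{t-i} + eps_t, the
one-step-ahead conditional mean is
  E[X_{t+1} | X_t, ...] = c + sum_i phi_i X_{t+1-i}.
Substitute known values:
  E[X_{t+1} | ...] = (0.272) * (-8) + (0.544) * (8)
                   = 2.1760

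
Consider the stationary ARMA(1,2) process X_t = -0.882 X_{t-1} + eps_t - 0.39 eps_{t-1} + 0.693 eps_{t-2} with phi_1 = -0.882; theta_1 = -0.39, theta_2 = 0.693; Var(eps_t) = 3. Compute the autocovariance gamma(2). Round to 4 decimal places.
\gamma(2) = 46.1681

Multiply the model equation by X_{t-k} and take expectations. With theta_0 = psi_0 = 1 and psi_j the MA(infinity) weights, this gives
  gamma(k) - sum_i phi_i gamma(k-i) = c_k,
  c_k = sigma^2 * sum_{j=k..q} theta_j psi_{j-k}   (c_k = 0 for k > q),
using gamma(-m) = gamma(m).
psi-weights needed (psi_j = theta_j + sum_i phi_i psi_{j-i}):
  psi_1 = theta_1 + phi_1 = -0.39 + (-0.882) = -1.272
  psi_2 = theta_2 + phi_1 psi_1 = 0.693 + (-0.882)(-1.272) = 1.814904
Right-hand sides:
  c_0 = sigma^2 (1 + theta_1 psi_1 + theta_2 psi_2) = 3 * (1 + (-0.39)(-1.272) + (0.693)(1.814904)) = 3 * 2.753808 = 8.261425
  c_1 = sigma^2 (theta_1 + theta_2 psi_1) = 3 * (-0.39 + (0.693)(-1.272)) = -3.814488
  c_2 = sigma^2 theta_2 = 3 * (0.693) = 2.079
Equations for k = 0 and k = 1 (AR order 1):
  gamma(0) = phi_1 gamma(1) + c_0
  gamma(1) = phi_1 gamma(0) + c_1
Substituting the second into the first: gamma(0) (1 - phi_1^2) = c_0 + phi_1 c_1, so
  gamma(0) = (c_0 + phi_1 c_1) / (1 - phi_1^2) = (8.261425 + (-0.882)(-3.814488)) / (1 - (-0.882)^2) = 11.625804 / 0.222076 = 52.350564.
  gamma(1) = phi_1 gamma(0) + c_1 = (-0.882)(52.350564) + (-3.814488) = -49.987685.
For k = 2: gamma(2) = phi_1 gamma(1) + c_2
  = (-0.882)(-49.987685) + (2.079) = 46.168138.
Therefore gamma(2) = 46.1681 (to 4 decimal places).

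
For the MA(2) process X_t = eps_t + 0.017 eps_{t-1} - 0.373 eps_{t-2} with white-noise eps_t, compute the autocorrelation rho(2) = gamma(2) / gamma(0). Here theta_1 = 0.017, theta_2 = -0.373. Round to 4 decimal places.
\rho(2) = -0.3274

For an MA(q) process with theta_0 = 1, the autocovariance is
  gamma(k) = sigma^2 * sum_{i=0..q-k} theta_i * theta_{i+k},
and rho(k) = gamma(k) / gamma(0). Sigma^2 cancels.
  numerator   = (1)*(-0.373) = -0.373.
  denominator = (1)^2 + (0.017)^2 + (-0.373)^2 = 1.139418.
  rho(2) = -0.373 / 1.139418 = -0.3274.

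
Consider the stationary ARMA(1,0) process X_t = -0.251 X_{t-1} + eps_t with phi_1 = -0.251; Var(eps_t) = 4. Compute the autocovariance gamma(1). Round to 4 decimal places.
\gamma(1) = -1.0715

Multiply the model equation by X_{t-k} and take expectations. With theta_0 = psi_0 = 1 and psi_j the MA(infinity) weights, this gives
  gamma(k) - sum_i phi_i gamma(k-i) = c_k,
  c_k = sigma^2 * sum_{j=k..q} theta_j psi_{j-k}   (c_k = 0 for k > q),
using gamma(-m) = gamma(m).
Pure AR (q = 0): c_0 = sigma^2 = 4, c_k = 0 for k >= 1.
Equations for k = 0 and k = 1 (AR order 1):
  gamma(0) = phi_1 gamma(1) + c_0
  gamma(1) = phi_1 gamma(0) + c_1
Substituting the second into the first: gamma(0) (1 - phi_1^2) = c_0 + phi_1 c_1, so
  gamma(0) = c_0 / (1 - phi_1^2) = 4 / (1 - (-0.251)^2) = 4 / 0.936999 = 4.268948.
  gamma(1) = phi_1 gamma(0) = (-0.251)(4.268948) = -1.071506.
Therefore gamma(1) = -1.0715 (to 4 decimal places).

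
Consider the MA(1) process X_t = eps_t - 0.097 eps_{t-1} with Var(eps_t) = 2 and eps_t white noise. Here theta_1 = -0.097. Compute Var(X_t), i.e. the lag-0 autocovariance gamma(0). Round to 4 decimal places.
\gamma(0) = 2.0188

For an MA(q) process X_t = eps_t + sum_i theta_i eps_{t-i} with
Var(eps_t) = sigma^2, the variance is
  gamma(0) = sigma^2 * (1 + sum_i theta_i^2).
  sum_i theta_i^2 = (-0.097)^2 = 0.009409.
  gamma(0) = 2 * (1 + 0.009409) = 2 * 1.009409 = 2.018818, which rounds to 2.0188.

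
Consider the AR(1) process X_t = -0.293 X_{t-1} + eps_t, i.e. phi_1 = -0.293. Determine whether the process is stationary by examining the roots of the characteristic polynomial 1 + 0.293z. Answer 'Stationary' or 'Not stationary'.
\text{Stationary}

The AR(p) characteristic polynomial is P(z) = 1 + 0.293z.
Stationarity requires all roots to lie outside the unit circle, i.e. |z| > 1 for every root.
This is linear in z: 1 + (0.293) z = 0  =>  z = -1/(0.293) = -3.412969,  |z| = 3.412969.
Moduli of all roots: 3.4130.
All moduli strictly greater than 1? Yes.
Verdict: Stationary.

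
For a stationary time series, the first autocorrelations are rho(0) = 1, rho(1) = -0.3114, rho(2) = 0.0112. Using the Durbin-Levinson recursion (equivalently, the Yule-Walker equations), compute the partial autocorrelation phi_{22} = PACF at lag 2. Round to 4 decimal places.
\phi_{22} = -0.0950

The PACF at lag k is phi_{kk}, the last component of the solution
to the Yule-Walker system G_k phi = r_k where
  (G_k)_{ij} = rho(|i - j|), (r_k)_i = rho(i), i,j = 1..k.
Equivalently, Durbin-Levinson gives phi_{kk} iteratively:
  phi_{11} = rho(1)
  phi_{kk} = [rho(k) - sum_{j=1..k-1} phi_{k-1,j} rho(k-j)]
            / [1 - sum_{j=1..k-1} phi_{k-1,j} rho(j)],
  phi_{k,j} = phi_{k-1,j} - phi_{kk} phi_{k-1,k-j},  j = 1..k-1.
Step k = 1:
  phi_11 = rho(1) = -0.3114.
Step k = 2:
  phi_22 = [rho(2) - phi_11 rho(1)] / [1 - phi_11 rho(1)] = [0.0112 - (-0.3114)(-0.3114)] / [1 - (-0.3114)(-0.3114)]
         = -0.08576996 / 0.90303004 = -0.095.
Therefore phi_{22} = -0.0950.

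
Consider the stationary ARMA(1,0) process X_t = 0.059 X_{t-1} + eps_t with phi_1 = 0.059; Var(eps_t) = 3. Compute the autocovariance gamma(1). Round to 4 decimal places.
\gamma(1) = 0.1776

Multiply the model equation by X_{t-k} and take expectations. With theta_0 = psi_0 = 1 and psi_j the MA(infinity) weights, this gives
  gamma(k) - sum_i phi_i gamma(k-i) = c_k,
  c_k = sigma^2 * sum_{j=k..q} theta_j psi_{j-k}   (c_k = 0 for k > q),
using gamma(-m) = gamma(m).
Pure AR (q = 0): c_0 = sigma^2 = 3, c_k = 0 for k >= 1.
Equations for k = 0 and k = 1 (AR order 1):
  gamma(0) = phi_1 gamma(1) + c_0
  gamma(1) = phi_1 gamma(0) + c_1
Substituting the second into the first: gamma(0) (1 - phi_1^2) = c_0 + phi_1 c_1, so
  gamma(0) = c_0 / (1 - phi_1^2) = 3 / (1 - (0.059)^2) = 3 / 0.996519 = 3.010479.
  gamma(1) = phi_1 gamma(0) = (0.059)(3.010479) = 0.177618.
Therefore gamma(1) = 0.1776 (to 4 decimal places).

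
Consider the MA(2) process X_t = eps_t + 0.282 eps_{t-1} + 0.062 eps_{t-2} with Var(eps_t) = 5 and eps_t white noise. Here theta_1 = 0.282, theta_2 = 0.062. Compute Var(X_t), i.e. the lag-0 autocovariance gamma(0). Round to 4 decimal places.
\gamma(0) = 5.4168

For an MA(q) process X_t = eps_t + sum_i theta_i eps_{t-i} with
Var(eps_t) = sigma^2, the variance is
  gamma(0) = sigma^2 * (1 + sum_i theta_i^2).
  sum_i theta_i^2 = (0.282)^2 + (0.062)^2 = 0.079524 + 0.003844 = 0.083368.
  gamma(0) = 5 * (1 + 0.083368) = 5 * 1.083368 = 5.41684, which rounds to 5.4168.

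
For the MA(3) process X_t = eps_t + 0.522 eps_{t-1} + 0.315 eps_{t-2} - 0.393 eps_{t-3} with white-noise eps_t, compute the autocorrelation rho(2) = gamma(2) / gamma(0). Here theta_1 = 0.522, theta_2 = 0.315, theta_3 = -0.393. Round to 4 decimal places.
\rho(2) = 0.0720

For an MA(q) process with theta_0 = 1, the autocovariance is
  gamma(k) = sigma^2 * sum_{i=0..q-k} theta_i * theta_{i+k},
and rho(k) = gamma(k) / gamma(0). Sigma^2 cancels.
  numerator   = (1)*(0.315) + (0.522)*(-0.393) = 0.109854.
  denominator = (1)^2 + (0.522)^2 + (0.315)^2 + (-0.393)^2 = 1.526158.
  rho(2) = 0.109854 / 1.526158 = 0.0720.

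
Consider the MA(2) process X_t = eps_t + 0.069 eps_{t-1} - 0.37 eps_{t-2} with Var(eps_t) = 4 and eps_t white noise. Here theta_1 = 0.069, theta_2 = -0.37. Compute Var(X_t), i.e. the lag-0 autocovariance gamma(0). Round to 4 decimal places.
\gamma(0) = 4.5666

For an MA(q) process X_t = eps_t + sum_i theta_i eps_{t-i} with
Var(eps_t) = sigma^2, the variance is
  gamma(0) = sigma^2 * (1 + sum_i theta_i^2).
  sum_i theta_i^2 = (0.069)^2 + (-0.37)^2 = 0.004761 + 0.1369 = 0.141661.
  gamma(0) = 4 * (1 + 0.141661) = 4 * 1.141661 = 4.566644, which rounds to 4.5666.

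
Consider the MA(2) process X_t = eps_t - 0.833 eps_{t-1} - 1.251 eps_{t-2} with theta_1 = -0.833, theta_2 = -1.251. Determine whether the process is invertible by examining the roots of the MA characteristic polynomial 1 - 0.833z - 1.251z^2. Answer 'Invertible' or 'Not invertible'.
\text{Not invertible}

The MA(q) characteristic polynomial is P(z) = 1 - 0.833z - 1.251z^2.
Invertibility requires all roots to lie outside the unit circle, i.e. |z| > 1 for every root.
Set 1 + (-0.833) z + (-1.251) z^2 = 0, i.e. a z^2 + b z + c = 0 with a = -1.251, b = -0.833, c = 1.
Discriminant D = b^2 - 4ac = (-0.833)^2 - 4*(-1.251)*1 = 0.693889 - (-5.004) = 5.697889.
D >= 0, so the roots are real: z = (-b +/- sqrt(D)) / (2a) = (0.833 +/- 2.387025) / (-2.502).
  z_1 = (0.833 + 2.387025) / (-2.502) = -1.287,   |z_1| = 1.287.
  z_2 = (0.833 - 2.387025) / (-2.502) = 0.6211,   |z_2| = 0.6211.
Moduli of all roots: 1.2870, 0.6211.
All moduli strictly greater than 1? No.
Verdict: Not invertible.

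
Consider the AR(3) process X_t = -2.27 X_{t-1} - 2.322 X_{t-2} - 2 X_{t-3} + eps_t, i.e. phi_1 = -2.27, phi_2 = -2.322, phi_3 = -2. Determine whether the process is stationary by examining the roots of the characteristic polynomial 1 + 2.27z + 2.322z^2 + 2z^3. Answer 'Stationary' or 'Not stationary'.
\text{Not stationary}

The AR(p) characteristic polynomial is P(z) = 1 + 2.27z + 2.322z^2 + 2z^3.
Stationarity requires all roots to lie outside the unit circle, i.e. |z| > 1 for every root.
Degree 3: look for a simple real root z0 first, then factor out (1 - z/z0) and solve the remaining quadratic.
Testing z0 = -0.625: P(-0.625) = 1 + (2.27)(-0.625) + (2.322)(-0.625)^2 + (2)(-0.625)^3
  = 1 + (-1.41875) + (0.907031) + (-0.488281) = 0.  So z_0 = -0.625 is a root, |z_0| = 0.625.
Divide out the factor (1 + 1.6 z) = (1 - z/z0) (since 1/z0 = -1.6):
  P(z) = (1 + 1.6 z)(1 + (0.67) z + (1.25) z^2)
  [check: z-coef 0.67 - (-1.6) = 2.27; z^2-coef 1.25 - (-1.6)(0.67) = 2.322; z^3-coef -(-1.6)(1.25) = 2.]
Remaining roots from the quadratic factor 1 + (0.67) z + (1.25) z^2:
  Set 1 + (0.67) z + (1.25) z^2 = 0, i.e. a z^2 + b z + c = 0 with a = 1.25, b = 0.67, c = 1.
  Discriminant D = b^2 - 4ac = (0.67)^2 - 4*(1.25)*1 = 0.4489 - (5) = -4.5511.
  D < 0, so the roots are the complex-conjugate pair z = (-b +/- i sqrt(-D)) / (2a) = -0.268 +/- 0.8533i.
  For a conjugate pair |z|^2 = z * conj(z) = (product of roots) = c/a = 1/(1.25) = 0.8, so |z| = sqrt(0.8) = 0.8944 for both roots.
Moduli of all roots: 0.6250, 0.8944, 0.8944.
All moduli strictly greater than 1? No.
Verdict: Not stationary.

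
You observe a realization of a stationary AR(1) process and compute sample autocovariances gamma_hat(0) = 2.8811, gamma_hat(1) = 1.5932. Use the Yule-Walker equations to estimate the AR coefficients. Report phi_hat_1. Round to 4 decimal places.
\hat\phi_{1} = 0.5530

The Yule-Walker equations for an AR(p) process read, in matrix form,
  Gamma_p phi = r_p,   with   (Gamma_p)_{ij} = gamma(|i - j|),
                       (r_p)_i = gamma(i),   i,j = 1..p.
Substitute the sample gammas (Toeplitz matrix and right-hand side of size 1):
  Gamma_p = [[2.8811]]
  r_p     = [1.5932]
With p = 1 this is the single equation gamma(0) phi_1 = gamma(1):
  phi_hat_1 = gamma(1) / gamma(0) = 1.5932 / 2.8811 = 0.5530.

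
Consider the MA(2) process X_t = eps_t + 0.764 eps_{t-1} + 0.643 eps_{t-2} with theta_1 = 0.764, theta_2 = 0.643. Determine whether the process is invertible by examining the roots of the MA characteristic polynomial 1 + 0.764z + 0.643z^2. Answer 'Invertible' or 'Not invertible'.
\text{Invertible}

The MA(q) characteristic polynomial is P(z) = 1 + 0.764z + 0.643z^2.
Invertibility requires all roots to lie outside the unit circle, i.e. |z| > 1 for every root.
Set 1 + (0.764) z + (0.643) z^2 = 0, i.e. a z^2 + b z + c = 0 with a = 0.643, b = 0.764, c = 1.
Discriminant D = b^2 - 4ac = (0.764)^2 - 4*(0.643)*1 = 0.583696 - (2.572) = -1.988304.
D < 0, so the roots are the complex-conjugate pair z = (-b +/- i sqrt(-D)) / (2a) = -0.5941 +/- 1.0965i.
For a conjugate pair |z|^2 = z * conj(z) = (product of roots) = c/a = 1/(0.643) = 1.55521, so |z| = sqrt(1.55521) = 1.2471 for both roots.
Moduli of all roots: 1.2471, 1.2471.
All moduli strictly greater than 1? Yes.
Verdict: Invertible.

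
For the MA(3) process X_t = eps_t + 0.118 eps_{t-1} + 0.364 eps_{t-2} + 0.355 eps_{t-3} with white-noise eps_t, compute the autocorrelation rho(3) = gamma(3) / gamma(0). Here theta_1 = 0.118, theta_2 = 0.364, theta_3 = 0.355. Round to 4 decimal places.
\rho(3) = 0.2790

For an MA(q) process with theta_0 = 1, the autocovariance is
  gamma(k) = sigma^2 * sum_{i=0..q-k} theta_i * theta_{i+k},
and rho(k) = gamma(k) / gamma(0). Sigma^2 cancels.
  numerator   = (1)*(0.355) = 0.355.
  denominator = (1)^2 + (0.118)^2 + (0.364)^2 + (0.355)^2 = 1.272445.
  rho(3) = 0.355 / 1.272445 = 0.2790.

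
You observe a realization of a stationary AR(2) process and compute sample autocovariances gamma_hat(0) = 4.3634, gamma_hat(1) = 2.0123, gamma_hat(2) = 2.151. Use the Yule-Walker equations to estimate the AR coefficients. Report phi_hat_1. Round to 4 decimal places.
\hat\phi_{1} = 0.2970

The Yule-Walker equations for an AR(p) process read, in matrix form,
  Gamma_p phi = r_p,   with   (Gamma_p)_{ij} = gamma(|i - j|),
                       (r_p)_i = gamma(i),   i,j = 1..p.
Substitute the sample gammas (Toeplitz matrix and right-hand side of size 2):
  Gamma_p = [[4.3634, 2.0123], [2.0123, 4.3634]]
  r_p     = [2.0123, 2.151]
Written out:
  4.3634 phi_1 + 2.0123 phi_2 = 2.0123
  2.0123 phi_1 + 4.3634 phi_2 = 2.151
Solve by Cramer's rule:
  det = gamma(0)^2 - gamma(1)^2 = (4.3634)^2 - (2.0123)^2 = 19.03925956 - 4.04935129 = 14.98990827
  phi_hat_1 = [gamma(1) gamma(0) - gamma(1) gamma(2)] / det = [(2.0123)(4.3634) - (2.0123)(2.151)] / 14.98990827 = 4.45201252 / 14.98990827 = 0.297
  phi_hat_2 = [gamma(0) gamma(2) - gamma(1)^2] / det = [(4.3634)(2.151) - (2.0123)^2] / 14.98990827 = 5.33632211 / 14.98990827 = 0.356
So phi_hat = [0.2970, 0.3560].
Therefore phi_hat_1 = 0.2970.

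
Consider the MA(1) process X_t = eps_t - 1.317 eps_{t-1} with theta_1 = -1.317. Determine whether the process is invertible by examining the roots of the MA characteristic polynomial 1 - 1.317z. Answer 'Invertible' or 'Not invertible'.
\text{Not invertible}

The MA(q) characteristic polynomial is P(z) = 1 - 1.317z.
Invertibility requires all roots to lie outside the unit circle, i.e. |z| > 1 for every root.
This is linear in z: 1 + (-1.317) z = 0  =>  z = -1/(-1.317) = 0.759301,  |z| = 0.759301.
Moduli of all roots: 0.7593.
All moduli strictly greater than 1? No.
Verdict: Not invertible.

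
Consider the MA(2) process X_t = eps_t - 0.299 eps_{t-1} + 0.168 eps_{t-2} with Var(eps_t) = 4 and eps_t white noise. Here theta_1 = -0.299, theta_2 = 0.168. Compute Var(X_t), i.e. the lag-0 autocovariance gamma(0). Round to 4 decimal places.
\gamma(0) = 4.4705

For an MA(q) process X_t = eps_t + sum_i theta_i eps_{t-i} with
Var(eps_t) = sigma^2, the variance is
  gamma(0) = sigma^2 * (1 + sum_i theta_i^2).
  sum_i theta_i^2 = (-0.299)^2 + (0.168)^2 = 0.089401 + 0.028224 = 0.117625.
  gamma(0) = 4 * (1 + 0.117625) = 4 * 1.117625 = 4.4705.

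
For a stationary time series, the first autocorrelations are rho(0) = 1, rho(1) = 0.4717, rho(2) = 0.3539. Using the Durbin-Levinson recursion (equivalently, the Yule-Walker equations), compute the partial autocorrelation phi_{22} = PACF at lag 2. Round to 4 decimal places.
\phi_{22} = 0.1690

The PACF at lag k is phi_{kk}, the last component of the solution
to the Yule-Walker system G_k phi = r_k where
  (G_k)_{ij} = rho(|i - j|), (r_k)_i = rho(i), i,j = 1..k.
Equivalently, Durbin-Levinson gives phi_{kk} iteratively:
  phi_{11} = rho(1)
  phi_{kk} = [rho(k) - sum_{j=1..k-1} phi_{k-1,j} rho(k-j)]
            / [1 - sum_{j=1..k-1} phi_{k-1,j} rho(j)],
  phi_{k,j} = phi_{k-1,j} - phi_{kk} phi_{k-1,k-j},  j = 1..k-1.
Step k = 1:
  phi_11 = rho(1) = 0.4717.
Step k = 2:
  phi_22 = [rho(2) - phi_11 rho(1)] / [1 - phi_11 rho(1)] = [0.3539 - (0.4717)(0.4717)] / [1 - (0.4717)(0.4717)]
         = 0.13139911 / 0.77749911 = 0.169.
Therefore phi_{22} = 0.1690.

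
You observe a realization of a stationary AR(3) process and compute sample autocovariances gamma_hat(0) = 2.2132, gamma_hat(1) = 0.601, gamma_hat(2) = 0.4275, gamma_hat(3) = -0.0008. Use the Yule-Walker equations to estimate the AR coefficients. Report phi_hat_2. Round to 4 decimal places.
\hat\phi_{2} = 0.1500

The Yule-Walker equations for an AR(p) process read, in matrix form,
  Gamma_p phi = r_p,   with   (Gamma_p)_{ij} = gamma(|i - j|),
                       (r_p)_i = gamma(i),   i,j = 1..p.
Substitute the sample gammas (Toeplitz matrix and right-hand side of size 3):
  Gamma_p = [[2.2132, 0.601, 0.4275], [0.601, 2.2132, 0.601], [0.4275, 0.601, 2.2132]]
  r_p     = [0.601, 0.4275, -0.0008]
Written out (R1..R3):
  (R1) 2.2132 phi_1 + 0.601 phi_2 + 0.4275 phi_3 = 0.601
  (R2) 0.601 phi_1 + 2.2132 phi_2 + 0.601 phi_3 = 0.4275
  (R3) 0.4275 phi_1 + 0.601 phi_2 + 2.2132 phi_3 = -0.0008
Gaussian elimination:
  R2 <- R2 - (0.601/2.2132) R1 = R2 - (0.271553) R1:  2.049997 phi_2 + 0.484911 phi_3 = 0.264297
  R3 <- R3 - (0.4275/2.2132) R1 = R3 - (0.193159) R1:  0.484911 phi_2 + 2.130624 phi_3 = -0.116889
  R3 <- R3 - (0.484911/2.049997) R2 = R3 - (0.236542) R2:  2.015922 phi_3 = -0.179406
Back-substitution:
  phi_hat_3 = -0.179406 / 2.015922 = -0.088995
  phi_hat_2 = (0.264297 - (0.484911)(-0.088995)) / 2.049997 = 0.149977
  phi_hat_1 = (0.601 - (0.601)(0.149977) - (0.4275)(-0.088995)) / 2.2132 = 0.248016
So phi_hat = [0.2480, 0.1500, -0.0890].
Therefore phi_hat_2 = 0.1500.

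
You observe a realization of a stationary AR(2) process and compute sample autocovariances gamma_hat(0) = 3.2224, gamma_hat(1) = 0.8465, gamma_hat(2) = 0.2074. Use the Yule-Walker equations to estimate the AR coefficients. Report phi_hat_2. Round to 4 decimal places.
\hat\phi_{2} = -0.0050

The Yule-Walker equations for an AR(p) process read, in matrix form,
  Gamma_p phi = r_p,   with   (Gamma_p)_{ij} = gamma(|i - j|),
                       (r_p)_i = gamma(i),   i,j = 1..p.
Substitute the sample gammas (Toeplitz matrix and right-hand side of size 2):
  Gamma_p = [[3.2224, 0.8465], [0.8465, 3.2224]]
  r_p     = [0.8465, 0.2074]
Written out:
  3.2224 phi_1 + 0.8465 phi_2 = 0.8465
  0.8465 phi_1 + 3.2224 phi_2 = 0.2074
Solve by Cramer's rule:
  det = gamma(0)^2 - gamma(1)^2 = (3.2224)^2 - (0.8465)^2 = 10.38386176 - 0.71656225 = 9.66729951
  phi_hat_1 = [gamma(1) gamma(0) - gamma(1) gamma(2)] / det = [(0.8465)(3.2224) - (0.8465)(0.2074)] / 9.66729951 = 2.5521975 / 9.66729951 = 0.264
  phi_hat_2 = [gamma(0) gamma(2) - gamma(1)^2] / det = [(3.2224)(0.2074) - (0.8465)^2] / 9.66729951 = -0.04823649 / 9.66729951 = -0.005
So phi_hat = [0.2640, -0.0050].
Therefore phi_hat_2 = -0.0050.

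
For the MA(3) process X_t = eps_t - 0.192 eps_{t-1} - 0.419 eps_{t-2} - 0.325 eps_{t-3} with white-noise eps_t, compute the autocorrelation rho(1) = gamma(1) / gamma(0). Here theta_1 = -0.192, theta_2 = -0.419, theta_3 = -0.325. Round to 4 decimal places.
\rho(1) = 0.0187

For an MA(q) process with theta_0 = 1, the autocovariance is
  gamma(k) = sigma^2 * sum_{i=0..q-k} theta_i * theta_{i+k},
and rho(k) = gamma(k) / gamma(0). Sigma^2 cancels.
  numerator   = (1)*(-0.192) + (-0.192)*(-0.419) + (-0.419)*(-0.325) = 0.024623.
  denominator = (1)^2 + (-0.192)^2 + (-0.419)^2 + (-0.325)^2 = 1.31805.
  rho(1) = 0.024623 / 1.31805 = 0.0187.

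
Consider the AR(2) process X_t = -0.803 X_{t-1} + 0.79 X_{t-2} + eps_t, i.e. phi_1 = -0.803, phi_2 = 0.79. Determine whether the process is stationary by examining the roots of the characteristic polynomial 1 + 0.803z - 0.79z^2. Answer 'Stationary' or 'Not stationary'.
\text{Not stationary}

The AR(p) characteristic polynomial is P(z) = 1 + 0.803z - 0.79z^2.
Stationarity requires all roots to lie outside the unit circle, i.e. |z| > 1 for every root.
Set 1 + (0.803) z + (-0.79) z^2 = 0, i.e. a z^2 + b z + c = 0 with a = -0.79, b = 0.803, c = 1.
Discriminant D = b^2 - 4ac = (0.803)^2 - 4*(-0.79)*1 = 0.644809 - (-3.16) = 3.804809.
D >= 0, so the roots are real: z = (-b +/- sqrt(D)) / (2a) = (-0.803 +/- 1.950592) / (-1.58).
  z_1 = (-0.803 + 1.950592) / (-1.58) = -0.7263,   |z_1| = 0.7263.
  z_2 = (-0.803 - 1.950592) / (-1.58) = 1.7428,   |z_2| = 1.7428.
Moduli of all roots: 0.7263, 1.7428.
All moduli strictly greater than 1? No.
Verdict: Not stationary.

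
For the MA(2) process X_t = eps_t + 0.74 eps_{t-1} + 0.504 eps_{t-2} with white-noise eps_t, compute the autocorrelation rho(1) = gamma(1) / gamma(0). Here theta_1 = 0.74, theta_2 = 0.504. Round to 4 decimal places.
\rho(1) = 0.6178

For an MA(q) process with theta_0 = 1, the autocovariance is
  gamma(k) = sigma^2 * sum_{i=0..q-k} theta_i * theta_{i+k},
and rho(k) = gamma(k) / gamma(0). Sigma^2 cancels.
  numerator   = (1)*(0.74) + (0.74)*(0.504) = 1.11296.
  denominator = (1)^2 + (0.74)^2 + (0.504)^2 = 1.801616.
  rho(1) = 1.11296 / 1.801616 = 0.6178.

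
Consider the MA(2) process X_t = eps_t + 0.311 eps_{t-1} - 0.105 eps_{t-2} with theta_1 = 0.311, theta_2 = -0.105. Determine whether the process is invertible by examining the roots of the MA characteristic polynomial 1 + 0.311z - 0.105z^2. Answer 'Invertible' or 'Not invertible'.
\text{Invertible}

The MA(q) characteristic polynomial is P(z) = 1 + 0.311z - 0.105z^2.
Invertibility requires all roots to lie outside the unit circle, i.e. |z| > 1 for every root.
Set 1 + (0.311) z + (-0.105) z^2 = 0, i.e. a z^2 + b z + c = 0 with a = -0.105, b = 0.311, c = 1.
Discriminant D = b^2 - 4ac = (0.311)^2 - 4*(-0.105)*1 = 0.096721 - (-0.42) = 0.516721.
D >= 0, so the roots are real: z = (-b +/- sqrt(D)) / (2a) = (-0.311 +/- 0.718833) / (-0.21).
  z_1 = (-0.311 + 0.718833) / (-0.21) = -1.9421,   |z_1| = 1.9421.
  z_2 = (-0.311 - 0.718833) / (-0.21) = 4.904,   |z_2| = 4.904.
Moduli of all roots: 1.9421, 4.9040.
All moduli strictly greater than 1? Yes.
Verdict: Invertible.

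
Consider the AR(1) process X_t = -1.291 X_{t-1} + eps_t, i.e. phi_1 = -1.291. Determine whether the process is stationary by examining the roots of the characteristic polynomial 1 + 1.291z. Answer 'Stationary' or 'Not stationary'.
\text{Not stationary}

The AR(p) characteristic polynomial is P(z) = 1 + 1.291z.
Stationarity requires all roots to lie outside the unit circle, i.e. |z| > 1 for every root.
This is linear in z: 1 + (1.291) z = 0  =>  z = -1/(1.291) = -0.774593,  |z| = 0.774593.
Moduli of all roots: 0.7746.
All moduli strictly greater than 1? No.
Verdict: Not stationary.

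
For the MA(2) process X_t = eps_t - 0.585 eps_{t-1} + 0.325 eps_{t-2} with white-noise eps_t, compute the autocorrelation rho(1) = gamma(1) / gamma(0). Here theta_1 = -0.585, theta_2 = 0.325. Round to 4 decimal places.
\rho(1) = -0.5354

For an MA(q) process with theta_0 = 1, the autocovariance is
  gamma(k) = sigma^2 * sum_{i=0..q-k} theta_i * theta_{i+k},
and rho(k) = gamma(k) / gamma(0). Sigma^2 cancels.
  numerator   = (1)*(-0.585) + (-0.585)*(0.325) = -0.775125.
  denominator = (1)^2 + (-0.585)^2 + (0.325)^2 = 1.44785.
  rho(1) = -0.775125 / 1.44785 = -0.5354.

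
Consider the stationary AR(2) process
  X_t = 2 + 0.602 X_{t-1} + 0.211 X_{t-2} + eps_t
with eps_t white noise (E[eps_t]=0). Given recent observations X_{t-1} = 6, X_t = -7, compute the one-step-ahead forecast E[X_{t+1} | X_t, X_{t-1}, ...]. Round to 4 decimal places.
E[X_{t+1} \mid \mathcal F_t] = -0.9480

For an AR(p) model X_t = c + sum_i phi_i X_{t-i} + eps_t, the
one-step-ahead conditional mean is
  E[X_{t+1} | X_t, ...] = c + sum_i phi_i X_{t+1-i}.
Substitute known values:
  E[X_{t+1} | ...] = 2 + (0.602) * (-7) + (0.211) * (6)
                   = -0.9480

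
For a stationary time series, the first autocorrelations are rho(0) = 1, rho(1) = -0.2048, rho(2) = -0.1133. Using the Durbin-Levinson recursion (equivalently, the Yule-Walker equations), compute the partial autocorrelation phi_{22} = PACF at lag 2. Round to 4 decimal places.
\phi_{22} = -0.1620

The PACF at lag k is phi_{kk}, the last component of the solution
to the Yule-Walker system G_k phi = r_k where
  (G_k)_{ij} = rho(|i - j|), (r_k)_i = rho(i), i,j = 1..k.
Equivalently, Durbin-Levinson gives phi_{kk} iteratively:
  phi_{11} = rho(1)
  phi_{kk} = [rho(k) - sum_{j=1..k-1} phi_{k-1,j} rho(k-j)]
            / [1 - sum_{j=1..k-1} phi_{k-1,j} rho(j)],
  phi_{k,j} = phi_{k-1,j} - phi_{kk} phi_{k-1,k-j},  j = 1..k-1.
Step k = 1:
  phi_11 = rho(1) = -0.2048.
Step k = 2:
  phi_22 = [rho(2) - phi_11 rho(1)] / [1 - phi_11 rho(1)] = [-0.1133 - (-0.2048)(-0.2048)] / [1 - (-0.2048)(-0.2048)]
         = -0.15524304 / 0.95805696 = -0.162.
Therefore phi_{22} = -0.1620.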